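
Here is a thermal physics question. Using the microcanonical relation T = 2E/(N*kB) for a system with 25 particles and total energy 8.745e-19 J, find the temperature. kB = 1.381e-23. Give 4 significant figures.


Step 1: Numerator = 2*E = 2*8.745e-19 = 1.749e-18 J
Step 2: Denominator = N*kB = 25*1.381e-23 = 3.452e-22
Step 3: T = 1.749e-18 / 3.452e-22 = 5066 K

5066


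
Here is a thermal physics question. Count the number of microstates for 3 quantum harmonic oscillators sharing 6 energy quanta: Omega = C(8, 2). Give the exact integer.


Step 1: Use binomial coefficient C(8, 2)
Step 2: Numerator = 8! / 6!
Step 3: Denominator = 2!
Step 4: Omega = 28

28


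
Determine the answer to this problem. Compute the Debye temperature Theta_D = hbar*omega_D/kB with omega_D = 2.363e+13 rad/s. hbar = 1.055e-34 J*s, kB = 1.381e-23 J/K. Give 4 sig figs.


Step 1: hbar*omega_D = 1.055e-34 * 2.363e+13 = 2.493e-21 J
Step 2: Theta_D = 2.493e-21 / 1.381e-23
Step 3: Theta_D = 180.5 K

180.5


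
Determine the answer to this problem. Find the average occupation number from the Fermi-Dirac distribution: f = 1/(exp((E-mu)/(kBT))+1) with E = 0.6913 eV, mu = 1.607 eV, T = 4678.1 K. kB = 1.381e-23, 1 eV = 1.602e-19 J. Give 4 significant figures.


Step 1: (E - mu) = 0.6913 - 1.607 = -0.9157 eV
Step 2: Convert: (E-mu)*eV = -1.467e-19 J
Step 3: x = (E-mu)*eV/(kB*T) = -2.271
Step 4: f = 1/(exp(-2.271)+1) = 0.9064

0.9064


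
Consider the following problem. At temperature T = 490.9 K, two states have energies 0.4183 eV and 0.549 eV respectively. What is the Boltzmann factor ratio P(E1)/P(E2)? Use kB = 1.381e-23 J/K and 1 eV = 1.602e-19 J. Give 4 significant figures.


Step 1: Compute energy difference dE = E1 - E2 = 0.4183 - 0.549 = -0.1307 eV
Step 2: Convert to Joules: dE_J = -0.1307 * 1.602e-19 = -2.094e-20 J
Step 3: Compute exponent = -dE_J / (kB * T) = -(-2.094e-20) / (1.381e-23 * 490.9) = 3.089
Step 4: P(E1)/P(E2) = exp(3.089) = 21.94

21.94


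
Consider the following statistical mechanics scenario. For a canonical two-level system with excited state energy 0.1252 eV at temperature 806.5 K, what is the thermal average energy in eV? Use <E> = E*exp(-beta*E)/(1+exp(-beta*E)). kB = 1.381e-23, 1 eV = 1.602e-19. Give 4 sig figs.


Step 1: beta*E = 0.1252*1.602e-19/(1.381e-23*806.5) = 1.801
Step 2: exp(-beta*E) = 0.1652
Step 3: <E> = 0.1252*0.1652/(1+0.1652) = 0.01775 eV

0.01775


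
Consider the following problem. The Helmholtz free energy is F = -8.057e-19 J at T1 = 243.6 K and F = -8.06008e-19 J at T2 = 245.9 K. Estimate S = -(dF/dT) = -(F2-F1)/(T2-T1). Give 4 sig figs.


Step 1: dF = F2 - F1 = -8.06008e-19 - (-8.057e-19) = -3.08e-22 J
Step 2: dT = T2 - T1 = 245.9 - 243.6 = 2.3 K
Step 3: S = -dF/dT = -(-3.08e-22)/2.3 = 1.339e-22 J/K

1.339e-22


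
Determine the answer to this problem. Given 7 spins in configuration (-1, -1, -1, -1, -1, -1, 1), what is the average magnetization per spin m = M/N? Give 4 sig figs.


Step 1: Count up spins (+1): 1, down spins (-1): 6
Step 2: Total magnetization M = 1 - 6 = -5
Step 3: m = M/N = -5/7 = -0.7143

-0.7143


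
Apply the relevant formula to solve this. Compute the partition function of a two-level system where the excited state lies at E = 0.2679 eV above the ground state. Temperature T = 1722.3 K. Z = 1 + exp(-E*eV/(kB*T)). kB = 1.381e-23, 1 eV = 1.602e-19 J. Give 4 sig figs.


Step 1: Compute beta*E = E*eV/(kB*T) = 0.2679*1.602e-19/(1.381e-23*1722.3) = 1.804
Step 2: exp(-beta*E) = exp(-1.804) = 0.1646
Step 3: Z = 1 + 0.1646 = 1.165

1.165


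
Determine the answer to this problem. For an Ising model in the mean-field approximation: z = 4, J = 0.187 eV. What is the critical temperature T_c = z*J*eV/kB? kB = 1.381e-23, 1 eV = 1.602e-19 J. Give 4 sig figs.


Step 1: z*J = 4*0.187 = 0.748 eV
Step 2: Convert to Joules: 0.748*1.602e-19 = 1.198e-19 J
Step 3: T_c = 1.198e-19 / 1.381e-23 = 8677 K

8677


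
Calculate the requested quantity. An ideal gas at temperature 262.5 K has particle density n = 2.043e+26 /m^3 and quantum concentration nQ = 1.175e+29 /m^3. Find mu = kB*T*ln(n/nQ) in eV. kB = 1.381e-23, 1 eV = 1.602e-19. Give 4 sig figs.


Step 1: n/nQ = 2.043e+26/1.175e+29 = 0.001739
Step 2: ln(n/nQ) = -6.355
Step 3: mu = kB*T*ln(n/nQ) = 3.625e-21*-6.355 = -2.304e-20 J
Step 4: Convert to eV: -2.304e-20/1.602e-19 = -0.1438 eV

-0.1438


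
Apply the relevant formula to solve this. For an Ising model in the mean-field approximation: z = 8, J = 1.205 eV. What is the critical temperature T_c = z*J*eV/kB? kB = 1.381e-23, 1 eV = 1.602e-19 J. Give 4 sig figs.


Step 1: z*J = 8*1.205 = 9.64 eV
Step 2: Convert to Joules: 9.64*1.602e-19 = 1.544e-18 J
Step 3: T_c = 1.544e-18 / 1.381e-23 = 1.118e+05 K

1.118e+05


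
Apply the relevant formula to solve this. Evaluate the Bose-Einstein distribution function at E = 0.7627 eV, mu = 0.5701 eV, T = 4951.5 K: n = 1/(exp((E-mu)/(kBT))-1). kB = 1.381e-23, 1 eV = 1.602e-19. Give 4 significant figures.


Step 1: (E - mu) = 0.1926 eV
Step 2: x = (E-mu)*eV/(kB*T) = 0.1926*1.602e-19/(1.381e-23*4951.5) = 0.4512
Step 3: exp(x) = 1.57
Step 4: n = 1/(exp(x)-1) = 1.754

1.754


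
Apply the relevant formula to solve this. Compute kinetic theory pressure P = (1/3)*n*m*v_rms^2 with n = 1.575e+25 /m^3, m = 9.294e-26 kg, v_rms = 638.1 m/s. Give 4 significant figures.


Step 1: v_rms^2 = 638.1^2 = 4.072e+05
Step 2: n*m = 1.575e+25*9.294e-26 = 1.464
Step 3: P = (1/3)*1.464*4.072e+05 = 1.987e+05 Pa

1.987e+05


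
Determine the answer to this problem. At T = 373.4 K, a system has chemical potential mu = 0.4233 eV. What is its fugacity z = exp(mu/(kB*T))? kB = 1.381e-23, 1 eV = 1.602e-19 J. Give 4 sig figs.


Step 1: Convert mu to Joules: 0.4233*1.602e-19 = 6.781e-20 J
Step 2: kB*T = 1.381e-23*373.4 = 5.157e-21 J
Step 3: mu/(kB*T) = 13.15
Step 4: z = exp(13.15) = 5.143e+05

5.143e+05


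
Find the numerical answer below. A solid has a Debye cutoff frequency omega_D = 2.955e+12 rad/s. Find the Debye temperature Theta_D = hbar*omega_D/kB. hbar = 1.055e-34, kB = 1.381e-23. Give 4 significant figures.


Step 1: hbar*omega_D = 1.055e-34 * 2.955e+12 = 3.118e-22 J
Step 2: Theta_D = 3.118e-22 / 1.381e-23
Step 3: Theta_D = 22.57 K

22.57


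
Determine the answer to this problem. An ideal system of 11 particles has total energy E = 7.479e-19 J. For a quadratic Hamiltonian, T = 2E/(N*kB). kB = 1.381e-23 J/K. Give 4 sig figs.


Step 1: Numerator = 2*E = 2*7.479e-19 = 1.496e-18 J
Step 2: Denominator = N*kB = 11*1.381e-23 = 1.519e-22
Step 3: T = 1.496e-18 / 1.519e-22 = 9847 K

9847


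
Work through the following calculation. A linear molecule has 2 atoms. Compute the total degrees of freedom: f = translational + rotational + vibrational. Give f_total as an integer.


Step 1: Translational DOF = 3
Step 2: Rotational DOF (linear) = 2
Step 3: Vibrational DOF = 3*2 - 5 = 1
Step 4: Total = 3 + 2 + 1 = 6

6


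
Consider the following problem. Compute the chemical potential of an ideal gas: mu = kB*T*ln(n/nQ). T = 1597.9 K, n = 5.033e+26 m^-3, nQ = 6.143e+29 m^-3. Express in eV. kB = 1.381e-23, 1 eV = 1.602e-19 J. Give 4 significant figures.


Step 1: n/nQ = 5.033e+26/6.143e+29 = 0.0008193
Step 2: ln(n/nQ) = -7.107
Step 3: mu = kB*T*ln(n/nQ) = 2.207e-20*-7.107 = -1.568e-19 J
Step 4: Convert to eV: -1.568e-19/1.602e-19 = -0.979 eV

-0.979


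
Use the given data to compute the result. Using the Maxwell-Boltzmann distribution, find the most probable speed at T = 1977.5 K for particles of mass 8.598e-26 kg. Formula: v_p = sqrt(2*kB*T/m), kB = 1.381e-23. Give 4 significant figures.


Step 1: Numerator = 2*kB*T = 2*1.381e-23*1977.5 = 5.462e-20
Step 2: Ratio = 5.462e-20 / 8.598e-26 = 6.352e+05
Step 3: v_p = sqrt(6.352e+05) = 797 m/s

797


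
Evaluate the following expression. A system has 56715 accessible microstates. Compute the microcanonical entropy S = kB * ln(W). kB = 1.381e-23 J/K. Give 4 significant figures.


Step 1: ln(W) = ln(56715) = 10.95
Step 2: S = kB * ln(W) = 1.381e-23 * 10.95
Step 3: S = 1.512e-22 J/K

1.512e-22


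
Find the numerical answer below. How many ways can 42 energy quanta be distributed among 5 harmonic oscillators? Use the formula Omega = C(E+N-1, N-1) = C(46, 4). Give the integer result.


Step 1: Use binomial coefficient C(46, 4)
Step 2: Numerator = 46! / 42!
Step 3: Denominator = 4!
Step 4: Omega = 163185

163185


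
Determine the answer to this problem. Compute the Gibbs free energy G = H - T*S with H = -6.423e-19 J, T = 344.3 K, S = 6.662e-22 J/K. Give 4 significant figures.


Step 1: T*S = 344.3 * 6.662e-22 = 2.294e-19 J
Step 2: G = H - T*S = -6.423e-19 - 2.294e-19
Step 3: G = -8.717e-19 J

-8.717e-19


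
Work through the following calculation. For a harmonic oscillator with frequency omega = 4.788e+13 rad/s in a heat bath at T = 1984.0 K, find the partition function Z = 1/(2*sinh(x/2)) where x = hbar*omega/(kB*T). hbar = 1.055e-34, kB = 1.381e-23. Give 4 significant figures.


Step 1: Compute x = hbar*omega/(kB*T) = 1.055e-34*4.788e+13/(1.381e-23*1984.0) = 0.1844
Step 2: x/2 = 0.09218
Step 3: sinh(x/2) = 0.09231
Step 4: Z = 1/(2*0.09231) = 5.416

5.416


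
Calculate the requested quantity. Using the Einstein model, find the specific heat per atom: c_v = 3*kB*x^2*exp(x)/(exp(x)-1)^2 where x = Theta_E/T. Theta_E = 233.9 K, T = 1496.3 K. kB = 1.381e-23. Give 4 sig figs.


Step 1: x = Theta_E/T = 233.9/1496.3 = 0.1563
Step 2: x^2 = 0.02444
Step 3: exp(x) = 1.169
Step 4: c_v = 3*1.381e-23*0.02444*1.169/(1.169-1)^2 = 4.135e-23

4.135e-23


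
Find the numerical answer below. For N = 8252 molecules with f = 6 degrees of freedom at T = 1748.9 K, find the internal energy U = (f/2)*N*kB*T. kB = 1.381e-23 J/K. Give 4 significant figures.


Step 1: f/2 = 6/2 = 3.0
Step 2: N*kB*T = 8252*1.381e-23*1748.9 = 1.993e-16
Step 3: U = 3.0 * 1.993e-16 = 5.979e-16 J

5.979e-16


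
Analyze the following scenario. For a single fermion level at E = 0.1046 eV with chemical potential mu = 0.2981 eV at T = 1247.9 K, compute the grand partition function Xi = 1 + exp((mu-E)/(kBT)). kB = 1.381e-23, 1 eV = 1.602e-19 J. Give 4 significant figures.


Step 1: (mu - E) = 0.2981 - 0.1046 = 0.1935 eV
Step 2: x = (mu-E)*eV/(kB*T) = 0.1935*1.602e-19/(1.381e-23*1247.9) = 1.799
Step 3: exp(x) = 6.042
Step 4: Xi = 1 + 6.042 = 7.042

7.042


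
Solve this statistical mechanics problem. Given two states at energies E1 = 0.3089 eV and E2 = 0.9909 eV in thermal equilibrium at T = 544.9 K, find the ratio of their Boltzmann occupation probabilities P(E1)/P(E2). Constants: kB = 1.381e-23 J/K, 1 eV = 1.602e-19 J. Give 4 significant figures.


Step 1: Compute energy difference dE = E1 - E2 = 0.3089 - 0.9909 = -0.682 eV
Step 2: Convert to Joules: dE_J = -0.682 * 1.602e-19 = -1.093e-19 J
Step 3: Compute exponent = -dE_J / (kB * T) = -(-1.093e-19) / (1.381e-23 * 544.9) = 14.52
Step 4: P(E1)/P(E2) = exp(14.52) = 2.021e+06

2.021e+06


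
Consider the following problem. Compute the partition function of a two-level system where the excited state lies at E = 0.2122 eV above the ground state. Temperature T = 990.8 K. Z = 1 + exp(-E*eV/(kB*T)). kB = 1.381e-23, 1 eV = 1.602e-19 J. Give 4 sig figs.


Step 1: Compute beta*E = E*eV/(kB*T) = 0.2122*1.602e-19/(1.381e-23*990.8) = 2.484
Step 2: exp(-beta*E) = exp(-2.484) = 0.08337
Step 3: Z = 1 + 0.08337 = 1.083

1.083


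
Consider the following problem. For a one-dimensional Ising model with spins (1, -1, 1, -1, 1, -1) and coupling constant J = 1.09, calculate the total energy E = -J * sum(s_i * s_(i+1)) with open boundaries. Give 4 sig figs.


Step 1: Nearest-neighbor products: -1, -1, -1, -1, -1
Step 2: Sum of products = -5
Step 3: E = -1.09 * -5 = 5.45

5.45


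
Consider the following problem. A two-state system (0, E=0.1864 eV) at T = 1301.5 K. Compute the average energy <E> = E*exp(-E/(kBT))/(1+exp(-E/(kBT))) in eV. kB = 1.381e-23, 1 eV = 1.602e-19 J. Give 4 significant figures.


Step 1: beta*E = 0.1864*1.602e-19/(1.381e-23*1301.5) = 1.661
Step 2: exp(-beta*E) = 0.1899
Step 3: <E> = 0.1864*0.1899/(1+0.1899) = 0.02974 eV

0.02974


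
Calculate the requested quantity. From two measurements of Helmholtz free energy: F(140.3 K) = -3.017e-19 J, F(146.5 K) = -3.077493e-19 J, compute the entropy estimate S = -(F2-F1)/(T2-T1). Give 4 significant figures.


Step 1: dF = F2 - F1 = -3.077493e-19 - (-3.017e-19) = -6.0493e-21 J
Step 2: dT = T2 - T1 = 146.5 - 140.3 = 6.2 K
Step 3: S = -dF/dT = -(-6.0493e-21)/6.2 = 9.757e-22 J/K

9.757e-22


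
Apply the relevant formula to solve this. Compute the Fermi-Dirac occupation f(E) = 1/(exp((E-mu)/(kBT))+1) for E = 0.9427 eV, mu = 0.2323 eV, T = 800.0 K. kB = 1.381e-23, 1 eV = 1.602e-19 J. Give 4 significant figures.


Step 1: (E - mu) = 0.9427 - 0.2323 = 0.7104 eV
Step 2: Convert: (E-mu)*eV = 1.138e-19 J
Step 3: x = (E-mu)*eV/(kB*T) = 10.3
Step 4: f = 1/(exp(10.3)+1) = 3.36e-05

3.36e-05


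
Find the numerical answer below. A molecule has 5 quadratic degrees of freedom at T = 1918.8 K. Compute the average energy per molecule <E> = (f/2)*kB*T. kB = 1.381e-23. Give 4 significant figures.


Step 1: f/2 = 5/2 = 2.5
Step 2: kB*T = 1.381e-23 * 1918.8 = 2.65e-20
Step 3: <E> = 2.5 * 2.65e-20 = 6.625e-20 J

6.625e-20


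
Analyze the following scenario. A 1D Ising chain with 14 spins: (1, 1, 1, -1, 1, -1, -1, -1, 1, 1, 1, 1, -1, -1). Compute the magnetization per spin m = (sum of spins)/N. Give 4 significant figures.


Step 1: Count up spins (+1): 8, down spins (-1): 6
Step 2: Total magnetization M = 8 - 6 = 2
Step 3: m = M/N = 2/14 = 0.1429

0.1429


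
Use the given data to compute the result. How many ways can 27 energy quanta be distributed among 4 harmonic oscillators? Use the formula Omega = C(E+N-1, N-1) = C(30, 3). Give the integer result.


Step 1: Use binomial coefficient C(30, 3)
Step 2: Numerator = 30! / 27!
Step 3: Denominator = 3!
Step 4: Omega = 4060

4060


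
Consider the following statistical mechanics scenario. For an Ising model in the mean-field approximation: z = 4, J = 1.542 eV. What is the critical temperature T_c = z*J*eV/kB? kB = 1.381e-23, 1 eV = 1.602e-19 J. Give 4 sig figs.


Step 1: z*J = 4*1.542 = 6.168 eV
Step 2: Convert to Joules: 6.168*1.602e-19 = 9.881e-19 J
Step 3: T_c = 9.881e-19 / 1.381e-23 = 7.155e+04 K

7.155e+04


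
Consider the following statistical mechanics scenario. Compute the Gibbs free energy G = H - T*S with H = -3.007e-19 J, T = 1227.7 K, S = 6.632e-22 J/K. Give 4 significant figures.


Step 1: T*S = 1227.7 * 6.632e-22 = 8.142e-19 J
Step 2: G = H - T*S = -3.007e-19 - 8.142e-19
Step 3: G = -1.115e-18 J

-1.115e-18


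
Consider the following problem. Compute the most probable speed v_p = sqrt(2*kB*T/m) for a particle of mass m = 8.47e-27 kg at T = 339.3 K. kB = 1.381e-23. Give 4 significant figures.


Step 1: Numerator = 2*kB*T = 2*1.381e-23*339.3 = 9.371e-21
Step 2: Ratio = 9.371e-21 / 8.47e-27 = 1.106e+06
Step 3: v_p = sqrt(1.106e+06) = 1052 m/s

1052


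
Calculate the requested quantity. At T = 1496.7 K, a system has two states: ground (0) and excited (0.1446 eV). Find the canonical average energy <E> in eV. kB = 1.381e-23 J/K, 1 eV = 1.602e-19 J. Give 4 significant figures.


Step 1: beta*E = 0.1446*1.602e-19/(1.381e-23*1496.7) = 1.121
Step 2: exp(-beta*E) = 0.326
Step 3: <E> = 0.1446*0.326/(1+0.326) = 0.03555 eV

0.03555


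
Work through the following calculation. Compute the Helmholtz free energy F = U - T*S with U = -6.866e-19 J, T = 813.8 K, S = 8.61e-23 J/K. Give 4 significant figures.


Step 1: T*S = 813.8 * 8.61e-23 = 7.007e-20 J
Step 2: F = U - T*S = -6.866e-19 - 7.007e-20
Step 3: F = -7.567e-19 J

-7.567e-19


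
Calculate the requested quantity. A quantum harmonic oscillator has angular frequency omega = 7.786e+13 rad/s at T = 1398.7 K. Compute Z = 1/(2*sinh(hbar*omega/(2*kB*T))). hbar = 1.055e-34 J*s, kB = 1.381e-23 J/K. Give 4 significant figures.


Step 1: Compute x = hbar*omega/(kB*T) = 1.055e-34*7.786e+13/(1.381e-23*1398.7) = 0.4253
Step 2: x/2 = 0.2126
Step 3: sinh(x/2) = 0.2142
Step 4: Z = 1/(2*0.2142) = 2.334

2.334


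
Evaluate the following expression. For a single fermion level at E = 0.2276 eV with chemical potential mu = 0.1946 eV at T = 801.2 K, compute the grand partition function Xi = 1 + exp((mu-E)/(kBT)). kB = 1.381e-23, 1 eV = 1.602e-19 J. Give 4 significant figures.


Step 1: (mu - E) = 0.1946 - 0.2276 = -0.033 eV
Step 2: x = (mu-E)*eV/(kB*T) = -0.033*1.602e-19/(1.381e-23*801.2) = -0.4778
Step 3: exp(x) = 0.6201
Step 4: Xi = 1 + 0.6201 = 1.62

1.62


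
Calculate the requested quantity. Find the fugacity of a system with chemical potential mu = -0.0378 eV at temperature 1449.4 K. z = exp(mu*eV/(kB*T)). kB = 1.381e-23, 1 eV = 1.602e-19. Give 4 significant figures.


Step 1: Convert mu to Joules: -0.0378*1.602e-19 = -6.056e-21 J
Step 2: kB*T = 1.381e-23*1449.4 = 2.002e-20 J
Step 3: mu/(kB*T) = -0.3025
Step 4: z = exp(-0.3025) = 0.7389

0.7389


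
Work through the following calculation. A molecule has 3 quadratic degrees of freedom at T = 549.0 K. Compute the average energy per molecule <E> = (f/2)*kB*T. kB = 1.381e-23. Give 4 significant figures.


Step 1: f/2 = 3/2 = 1.5
Step 2: kB*T = 1.381e-23 * 549.0 = 7.582e-21
Step 3: <E> = 1.5 * 7.582e-21 = 1.137e-20 J

1.137e-20


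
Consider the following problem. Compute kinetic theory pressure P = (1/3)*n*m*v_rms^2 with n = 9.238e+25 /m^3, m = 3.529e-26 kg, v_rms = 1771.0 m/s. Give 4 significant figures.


Step 1: v_rms^2 = 1771.0^2 = 3.136e+06
Step 2: n*m = 9.238e+25*3.529e-26 = 3.26
Step 3: P = (1/3)*3.26*3.136e+06 = 3.408e+06 Pa

3.408e+06


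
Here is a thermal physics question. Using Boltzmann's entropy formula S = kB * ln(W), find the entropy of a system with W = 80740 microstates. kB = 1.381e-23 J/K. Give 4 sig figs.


Step 1: ln(W) = ln(80740) = 11.3
Step 2: S = kB * ln(W) = 1.381e-23 * 11.3
Step 3: S = 1.56e-22 J/K

1.56e-22


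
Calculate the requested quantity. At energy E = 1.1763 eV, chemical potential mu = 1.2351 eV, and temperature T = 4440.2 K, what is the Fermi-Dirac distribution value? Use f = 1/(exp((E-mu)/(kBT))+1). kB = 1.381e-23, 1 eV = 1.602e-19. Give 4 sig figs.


Step 1: (E - mu) = 1.1763 - 1.2351 = -0.0588 eV
Step 2: Convert: (E-mu)*eV = -9.42e-21 J
Step 3: x = (E-mu)*eV/(kB*T) = -0.1536
Step 4: f = 1/(exp(-0.1536)+1) = 0.5383

0.5383


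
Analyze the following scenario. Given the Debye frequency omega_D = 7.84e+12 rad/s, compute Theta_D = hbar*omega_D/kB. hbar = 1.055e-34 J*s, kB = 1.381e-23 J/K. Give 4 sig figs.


Step 1: hbar*omega_D = 1.055e-34 * 7.84e+12 = 8.271e-22 J
Step 2: Theta_D = 8.271e-22 / 1.381e-23
Step 3: Theta_D = 59.89 K

59.89


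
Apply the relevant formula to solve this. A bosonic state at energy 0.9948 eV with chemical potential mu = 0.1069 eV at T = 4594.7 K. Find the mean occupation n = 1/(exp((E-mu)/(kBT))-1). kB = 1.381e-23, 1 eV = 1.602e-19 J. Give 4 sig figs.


Step 1: (E - mu) = 0.8879 eV
Step 2: x = (E-mu)*eV/(kB*T) = 0.8879*1.602e-19/(1.381e-23*4594.7) = 2.242
Step 3: exp(x) = 9.409
Step 4: n = 1/(exp(x)-1) = 0.1189

0.1189


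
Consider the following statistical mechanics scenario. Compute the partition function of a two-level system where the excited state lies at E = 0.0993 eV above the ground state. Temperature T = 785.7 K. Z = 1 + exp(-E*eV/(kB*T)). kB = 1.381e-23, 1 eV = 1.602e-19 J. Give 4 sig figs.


Step 1: Compute beta*E = E*eV/(kB*T) = 0.0993*1.602e-19/(1.381e-23*785.7) = 1.466
Step 2: exp(-beta*E) = exp(-1.466) = 0.2308
Step 3: Z = 1 + 0.2308 = 1.231

1.231


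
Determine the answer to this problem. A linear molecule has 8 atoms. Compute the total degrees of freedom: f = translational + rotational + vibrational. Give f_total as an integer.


Step 1: Translational DOF = 3
Step 2: Rotational DOF (linear) = 2
Step 3: Vibrational DOF = 3*8 - 5 = 19
Step 4: Total = 3 + 2 + 19 = 24

24


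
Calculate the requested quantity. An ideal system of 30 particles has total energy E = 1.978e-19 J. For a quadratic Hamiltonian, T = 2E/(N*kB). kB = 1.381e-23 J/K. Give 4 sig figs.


Step 1: Numerator = 2*E = 2*1.978e-19 = 3.956e-19 J
Step 2: Denominator = N*kB = 30*1.381e-23 = 4.143e-22
Step 3: T = 3.956e-19 / 4.143e-22 = 954.9 K

954.9


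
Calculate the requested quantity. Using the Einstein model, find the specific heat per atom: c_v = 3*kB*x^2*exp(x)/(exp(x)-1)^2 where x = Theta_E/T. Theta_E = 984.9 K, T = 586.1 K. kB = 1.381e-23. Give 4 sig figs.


Step 1: x = Theta_E/T = 984.9/586.1 = 1.68
Step 2: x^2 = 2.824
Step 3: exp(x) = 5.368
Step 4: c_v = 3*1.381e-23*2.824*5.368/(5.368-1)^2 = 3.292e-23

3.292e-23


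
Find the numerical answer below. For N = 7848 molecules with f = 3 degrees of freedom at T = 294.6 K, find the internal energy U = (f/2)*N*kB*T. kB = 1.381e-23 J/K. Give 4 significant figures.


Step 1: f/2 = 3/2 = 1.5
Step 2: N*kB*T = 7848*1.381e-23*294.6 = 3.193e-17
Step 3: U = 1.5 * 3.193e-17 = 4.789e-17 J

4.789e-17


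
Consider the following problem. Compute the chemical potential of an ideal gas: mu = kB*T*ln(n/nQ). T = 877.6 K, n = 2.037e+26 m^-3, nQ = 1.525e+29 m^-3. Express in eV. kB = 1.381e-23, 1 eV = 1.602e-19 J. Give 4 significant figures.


Step 1: n/nQ = 2.037e+26/1.525e+29 = 0.001336
Step 2: ln(n/nQ) = -6.618
Step 3: mu = kB*T*ln(n/nQ) = 1.212e-20*-6.618 = -8.021e-20 J
Step 4: Convert to eV: -8.021e-20/1.602e-19 = -0.5007 eV

-0.5007


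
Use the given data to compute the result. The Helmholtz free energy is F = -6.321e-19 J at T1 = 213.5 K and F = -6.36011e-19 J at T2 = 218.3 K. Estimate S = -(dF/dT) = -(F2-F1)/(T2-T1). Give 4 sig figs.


Step 1: dF = F2 - F1 = -6.36011e-19 - (-6.321e-19) = -3.911e-21 J
Step 2: dT = T2 - T1 = 218.3 - 213.5 = 4.8 K
Step 3: S = -dF/dT = -(-3.911e-21)/4.8 = 8.148e-22 J/K

8.148e-22


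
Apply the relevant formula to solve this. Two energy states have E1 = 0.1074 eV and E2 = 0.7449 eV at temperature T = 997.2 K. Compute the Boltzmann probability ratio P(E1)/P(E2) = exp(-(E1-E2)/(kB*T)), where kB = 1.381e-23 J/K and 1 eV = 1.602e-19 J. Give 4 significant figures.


Step 1: Compute energy difference dE = E1 - E2 = 0.1074 - 0.7449 = -0.6375 eV
Step 2: Convert to Joules: dE_J = -0.6375 * 1.602e-19 = -1.021e-19 J
Step 3: Compute exponent = -dE_J / (kB * T) = -(-1.021e-19) / (1.381e-23 * 997.2) = 7.416
Step 4: P(E1)/P(E2) = exp(7.416) = 1662

1662


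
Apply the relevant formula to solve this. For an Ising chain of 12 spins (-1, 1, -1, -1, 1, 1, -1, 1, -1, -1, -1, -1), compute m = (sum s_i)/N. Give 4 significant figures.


Step 1: Count up spins (+1): 4, down spins (-1): 8
Step 2: Total magnetization M = 4 - 8 = -4
Step 3: m = M/N = -4/12 = -0.3333

-0.3333


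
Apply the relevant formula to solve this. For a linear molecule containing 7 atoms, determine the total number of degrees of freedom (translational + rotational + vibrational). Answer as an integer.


Step 1: Translational DOF = 3
Step 2: Rotational DOF (linear) = 2
Step 3: Vibrational DOF = 3*7 - 5 = 16
Step 4: Total = 3 + 2 + 16 = 21

21


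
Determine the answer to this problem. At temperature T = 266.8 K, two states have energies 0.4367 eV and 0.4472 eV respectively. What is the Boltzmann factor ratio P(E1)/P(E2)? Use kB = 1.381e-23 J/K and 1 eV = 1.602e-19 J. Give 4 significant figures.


Step 1: Compute energy difference dE = E1 - E2 = 0.4367 - 0.4472 = -0.0105 eV
Step 2: Convert to Joules: dE_J = -0.0105 * 1.602e-19 = -1.682e-21 J
Step 3: Compute exponent = -dE_J / (kB * T) = -(-1.682e-21) / (1.381e-23 * 266.8) = 0.4565
Step 4: P(E1)/P(E2) = exp(0.4565) = 1.579

1.579


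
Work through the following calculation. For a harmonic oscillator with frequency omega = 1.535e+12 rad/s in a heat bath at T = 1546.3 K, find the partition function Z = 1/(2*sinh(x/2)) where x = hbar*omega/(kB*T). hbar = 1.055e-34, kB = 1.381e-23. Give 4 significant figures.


Step 1: Compute x = hbar*omega/(kB*T) = 1.055e-34*1.535e+12/(1.381e-23*1546.3) = 0.007584
Step 2: x/2 = 0.003792
Step 3: sinh(x/2) = 0.003792
Step 4: Z = 1/(2*0.003792) = 131.9

131.9


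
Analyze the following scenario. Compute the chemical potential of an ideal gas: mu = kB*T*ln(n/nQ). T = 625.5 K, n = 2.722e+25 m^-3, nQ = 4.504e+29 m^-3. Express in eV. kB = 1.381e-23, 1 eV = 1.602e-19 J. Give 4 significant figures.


Step 1: n/nQ = 2.722e+25/4.504e+29 = 6.044e-05
Step 2: ln(n/nQ) = -9.714
Step 3: mu = kB*T*ln(n/nQ) = 8.638e-21*-9.714 = -8.391e-20 J
Step 4: Convert to eV: -8.391e-20/1.602e-19 = -0.5238 eV

-0.5238


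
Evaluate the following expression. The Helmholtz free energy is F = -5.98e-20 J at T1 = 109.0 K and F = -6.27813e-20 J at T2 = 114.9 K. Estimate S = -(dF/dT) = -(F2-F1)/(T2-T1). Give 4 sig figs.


Step 1: dF = F2 - F1 = -6.27813e-20 - (-5.98e-20) = -2.9813e-21 J
Step 2: dT = T2 - T1 = 114.9 - 109.0 = 5.9 K
Step 3: S = -dF/dT = -(-2.9813e-21)/5.9 = 5.053e-22 J/K

5.053e-22


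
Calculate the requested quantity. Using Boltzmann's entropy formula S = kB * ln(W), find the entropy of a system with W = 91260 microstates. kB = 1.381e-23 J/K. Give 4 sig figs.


Step 1: ln(W) = ln(91260) = 11.42
Step 2: S = kB * ln(W) = 1.381e-23 * 11.42
Step 3: S = 1.577e-22 J/K

1.577e-22


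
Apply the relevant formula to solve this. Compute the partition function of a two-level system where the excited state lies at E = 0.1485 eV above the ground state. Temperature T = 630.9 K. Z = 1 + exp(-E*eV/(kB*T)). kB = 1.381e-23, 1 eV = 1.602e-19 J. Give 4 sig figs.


Step 1: Compute beta*E = E*eV/(kB*T) = 0.1485*1.602e-19/(1.381e-23*630.9) = 2.73
Step 2: exp(-beta*E) = exp(-2.73) = 0.06519
Step 3: Z = 1 + 0.06519 = 1.065

1.065


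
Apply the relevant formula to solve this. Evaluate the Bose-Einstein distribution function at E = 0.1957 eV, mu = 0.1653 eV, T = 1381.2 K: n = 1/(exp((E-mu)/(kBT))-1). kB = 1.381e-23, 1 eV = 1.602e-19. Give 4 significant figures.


Step 1: (E - mu) = 0.0304 eV
Step 2: x = (E-mu)*eV/(kB*T) = 0.0304*1.602e-19/(1.381e-23*1381.2) = 0.2553
Step 3: exp(x) = 1.291
Step 4: n = 1/(exp(x)-1) = 3.438

3.438


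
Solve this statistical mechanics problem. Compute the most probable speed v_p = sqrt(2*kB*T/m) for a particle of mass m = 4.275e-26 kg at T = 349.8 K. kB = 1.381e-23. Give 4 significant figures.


Step 1: Numerator = 2*kB*T = 2*1.381e-23*349.8 = 9.661e-21
Step 2: Ratio = 9.661e-21 / 4.275e-26 = 2.26e+05
Step 3: v_p = sqrt(2.26e+05) = 475.4 m/s

475.4


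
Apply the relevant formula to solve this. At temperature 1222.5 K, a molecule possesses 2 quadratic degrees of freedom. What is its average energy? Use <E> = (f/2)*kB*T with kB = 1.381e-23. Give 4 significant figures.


Step 1: f/2 = 2/2 = 1
Step 2: kB*T = 1.381e-23 * 1222.5 = 1.688e-20
Step 3: <E> = 1 * 1.688e-20 = 1.688e-20 J

1.688e-20


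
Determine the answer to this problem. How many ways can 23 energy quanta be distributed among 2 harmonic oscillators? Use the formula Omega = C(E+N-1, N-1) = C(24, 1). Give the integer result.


Step 1: Use binomial coefficient C(24, 1)
Step 2: Numerator = 24! / 23!
Step 3: Denominator = 1!
Step 4: Omega = 24

24


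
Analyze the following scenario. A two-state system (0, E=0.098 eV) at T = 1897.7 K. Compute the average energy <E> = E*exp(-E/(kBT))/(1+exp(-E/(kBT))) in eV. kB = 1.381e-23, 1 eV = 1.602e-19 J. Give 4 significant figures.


Step 1: beta*E = 0.098*1.602e-19/(1.381e-23*1897.7) = 0.5991
Step 2: exp(-beta*E) = 0.5493
Step 3: <E> = 0.098*0.5493/(1+0.5493) = 0.03475 eV

0.03475


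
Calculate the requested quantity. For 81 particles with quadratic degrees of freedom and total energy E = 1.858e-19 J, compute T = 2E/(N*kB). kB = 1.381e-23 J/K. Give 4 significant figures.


Step 1: Numerator = 2*E = 2*1.858e-19 = 3.716e-19 J
Step 2: Denominator = N*kB = 81*1.381e-23 = 1.119e-21
Step 3: T = 3.716e-19 / 1.119e-21 = 332.2 K

332.2


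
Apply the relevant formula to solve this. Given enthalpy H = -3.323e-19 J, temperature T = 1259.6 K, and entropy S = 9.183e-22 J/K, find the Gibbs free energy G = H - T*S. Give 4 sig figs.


Step 1: T*S = 1259.6 * 9.183e-22 = 1.157e-18 J
Step 2: G = H - T*S = -3.323e-19 - 1.157e-18
Step 3: G = -1.489e-18 J

-1.489e-18


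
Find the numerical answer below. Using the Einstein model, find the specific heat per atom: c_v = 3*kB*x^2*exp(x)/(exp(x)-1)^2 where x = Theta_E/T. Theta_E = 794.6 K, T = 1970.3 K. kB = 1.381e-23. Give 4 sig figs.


Step 1: x = Theta_E/T = 794.6/1970.3 = 0.4033
Step 2: x^2 = 0.1626
Step 3: exp(x) = 1.497
Step 4: c_v = 3*1.381e-23*0.1626*1.497/(1.497-1)^2 = 4.087e-23

4.087e-23


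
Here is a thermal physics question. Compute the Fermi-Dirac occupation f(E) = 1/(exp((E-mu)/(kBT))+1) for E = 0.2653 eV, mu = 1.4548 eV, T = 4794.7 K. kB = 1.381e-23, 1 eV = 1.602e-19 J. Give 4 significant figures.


Step 1: (E - mu) = 0.2653 - 1.4548 = -1.19 eV
Step 2: Convert: (E-mu)*eV = -1.906e-19 J
Step 3: x = (E-mu)*eV/(kB*T) = -2.878
Step 4: f = 1/(exp(-2.878)+1) = 0.9467

0.9467


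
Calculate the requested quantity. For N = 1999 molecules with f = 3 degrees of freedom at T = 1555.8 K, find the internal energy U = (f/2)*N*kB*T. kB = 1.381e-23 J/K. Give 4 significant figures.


Step 1: f/2 = 3/2 = 1.5
Step 2: N*kB*T = 1999*1.381e-23*1555.8 = 4.295e-17
Step 3: U = 1.5 * 4.295e-17 = 6.442e-17 J

6.442e-17


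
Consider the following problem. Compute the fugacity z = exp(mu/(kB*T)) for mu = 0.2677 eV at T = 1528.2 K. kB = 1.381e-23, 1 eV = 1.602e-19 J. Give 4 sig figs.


Step 1: Convert mu to Joules: 0.2677*1.602e-19 = 4.289e-20 J
Step 2: kB*T = 1.381e-23*1528.2 = 2.11e-20 J
Step 3: mu/(kB*T) = 2.032
Step 4: z = exp(2.032) = 7.63

7.63


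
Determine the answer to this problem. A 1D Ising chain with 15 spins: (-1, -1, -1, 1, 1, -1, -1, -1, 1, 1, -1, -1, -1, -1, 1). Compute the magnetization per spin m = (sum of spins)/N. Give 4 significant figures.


Step 1: Count up spins (+1): 5, down spins (-1): 10
Step 2: Total magnetization M = 5 - 10 = -5
Step 3: m = M/N = -5/15 = -0.3333

-0.3333


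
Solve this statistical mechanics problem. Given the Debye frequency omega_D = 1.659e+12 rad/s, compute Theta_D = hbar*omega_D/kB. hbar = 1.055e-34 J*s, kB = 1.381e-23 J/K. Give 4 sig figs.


Step 1: hbar*omega_D = 1.055e-34 * 1.659e+12 = 1.75e-22 J
Step 2: Theta_D = 1.75e-22 / 1.381e-23
Step 3: Theta_D = 12.67 K

12.67


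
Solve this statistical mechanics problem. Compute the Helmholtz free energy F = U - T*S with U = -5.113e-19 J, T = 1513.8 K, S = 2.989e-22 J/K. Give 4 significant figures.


Step 1: T*S = 1513.8 * 2.989e-22 = 4.525e-19 J
Step 2: F = U - T*S = -5.113e-19 - 4.525e-19
Step 3: F = -9.638e-19 J

-9.638e-19


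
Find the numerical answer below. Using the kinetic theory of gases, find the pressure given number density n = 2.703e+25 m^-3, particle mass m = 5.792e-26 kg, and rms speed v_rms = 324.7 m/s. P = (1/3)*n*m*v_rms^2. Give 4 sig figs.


Step 1: v_rms^2 = 324.7^2 = 1.054e+05
Step 2: n*m = 2.703e+25*5.792e-26 = 1.566
Step 3: P = (1/3)*1.566*1.054e+05 = 5.502e+04 Pa

5.502e+04


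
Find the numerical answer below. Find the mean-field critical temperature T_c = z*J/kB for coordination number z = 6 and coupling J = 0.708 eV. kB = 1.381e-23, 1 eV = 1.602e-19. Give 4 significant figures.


Step 1: z*J = 6*0.708 = 4.248 eV
Step 2: Convert to Joules: 4.248*1.602e-19 = 6.805e-19 J
Step 3: T_c = 6.805e-19 / 1.381e-23 = 4.928e+04 K

4.928e+04


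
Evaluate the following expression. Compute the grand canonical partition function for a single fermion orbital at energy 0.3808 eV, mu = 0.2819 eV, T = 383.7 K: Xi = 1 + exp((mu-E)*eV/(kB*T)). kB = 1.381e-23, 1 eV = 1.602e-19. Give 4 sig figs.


Step 1: (mu - E) = 0.2819 - 0.3808 = -0.0989 eV
Step 2: x = (mu-E)*eV/(kB*T) = -0.0989*1.602e-19/(1.381e-23*383.7) = -2.99
Step 3: exp(x) = 0.05029
Step 4: Xi = 1 + 0.05029 = 1.05

1.05


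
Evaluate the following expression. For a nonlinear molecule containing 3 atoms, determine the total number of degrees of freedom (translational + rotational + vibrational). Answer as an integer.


Step 1: Translational DOF = 3
Step 2: Rotational DOF (nonlinear) = 3
Step 3: Vibrational DOF = 3*3 - 6 = 3
Step 4: Total = 3 + 3 + 3 = 9

9


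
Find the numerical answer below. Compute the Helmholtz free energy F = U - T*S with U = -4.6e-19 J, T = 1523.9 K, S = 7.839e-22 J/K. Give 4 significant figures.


Step 1: T*S = 1523.9 * 7.839e-22 = 1.195e-18 J
Step 2: F = U - T*S = -4.6e-19 - 1.195e-18
Step 3: F = -1.655e-18 J

-1.655e-18


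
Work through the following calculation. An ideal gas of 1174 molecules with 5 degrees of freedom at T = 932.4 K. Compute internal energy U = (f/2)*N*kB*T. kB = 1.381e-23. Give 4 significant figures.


Step 1: f/2 = 5/2 = 2.5
Step 2: N*kB*T = 1174*1.381e-23*932.4 = 1.512e-17
Step 3: U = 2.5 * 1.512e-17 = 3.779e-17 J

3.779e-17


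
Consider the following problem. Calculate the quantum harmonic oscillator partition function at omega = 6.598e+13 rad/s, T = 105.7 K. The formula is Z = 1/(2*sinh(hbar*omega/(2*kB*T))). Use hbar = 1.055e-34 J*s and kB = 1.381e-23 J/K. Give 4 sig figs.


Step 1: Compute x = hbar*omega/(kB*T) = 1.055e-34*6.598e+13/(1.381e-23*105.7) = 4.769
Step 2: x/2 = 2.384
Step 3: sinh(x/2) = 5.38
Step 4: Z = 1/(2*5.38) = 0.09294

0.09294


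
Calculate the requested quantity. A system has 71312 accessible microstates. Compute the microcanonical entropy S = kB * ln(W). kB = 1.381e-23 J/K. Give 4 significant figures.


Step 1: ln(W) = ln(71312) = 11.17
Step 2: S = kB * ln(W) = 1.381e-23 * 11.17
Step 3: S = 1.543e-22 J/K

1.543e-22


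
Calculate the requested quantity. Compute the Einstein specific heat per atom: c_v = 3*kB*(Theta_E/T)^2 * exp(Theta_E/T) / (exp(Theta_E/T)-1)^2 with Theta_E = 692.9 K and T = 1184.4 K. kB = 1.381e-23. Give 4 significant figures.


Step 1: x = Theta_E/T = 692.9/1184.4 = 0.585
Step 2: x^2 = 0.3423
Step 3: exp(x) = 1.795
Step 4: c_v = 3*1.381e-23*0.3423*1.795/(1.795-1)^2 = 4.027e-23

4.027e-23


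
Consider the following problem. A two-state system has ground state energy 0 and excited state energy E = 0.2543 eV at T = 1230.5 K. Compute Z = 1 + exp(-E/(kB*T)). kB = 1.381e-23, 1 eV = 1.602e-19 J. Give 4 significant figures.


Step 1: Compute beta*E = E*eV/(kB*T) = 0.2543*1.602e-19/(1.381e-23*1230.5) = 2.397
Step 2: exp(-beta*E) = exp(-2.397) = 0.09096
Step 3: Z = 1 + 0.09096 = 1.091

1.091


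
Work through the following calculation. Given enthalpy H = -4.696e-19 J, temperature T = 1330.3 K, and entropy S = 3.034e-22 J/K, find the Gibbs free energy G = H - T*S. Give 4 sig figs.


Step 1: T*S = 1330.3 * 3.034e-22 = 4.036e-19 J
Step 2: G = H - T*S = -4.696e-19 - 4.036e-19
Step 3: G = -8.732e-19 J

-8.732e-19


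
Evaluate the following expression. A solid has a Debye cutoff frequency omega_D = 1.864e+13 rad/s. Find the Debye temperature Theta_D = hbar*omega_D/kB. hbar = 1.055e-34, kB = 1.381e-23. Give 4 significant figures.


Step 1: hbar*omega_D = 1.055e-34 * 1.864e+13 = 1.967e-21 J
Step 2: Theta_D = 1.967e-21 / 1.381e-23
Step 3: Theta_D = 142.4 K

142.4


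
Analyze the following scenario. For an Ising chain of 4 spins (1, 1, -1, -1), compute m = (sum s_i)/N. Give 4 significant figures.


Step 1: Count up spins (+1): 2, down spins (-1): 2
Step 2: Total magnetization M = 2 - 2 = 0
Step 3: m = M/N = 0/4 = 0

0


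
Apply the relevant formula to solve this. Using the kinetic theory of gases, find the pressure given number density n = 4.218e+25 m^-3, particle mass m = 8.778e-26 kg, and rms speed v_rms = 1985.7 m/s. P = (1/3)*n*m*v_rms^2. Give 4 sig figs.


Step 1: v_rms^2 = 1985.7^2 = 3.943e+06
Step 2: n*m = 4.218e+25*8.778e-26 = 3.703
Step 3: P = (1/3)*3.703*3.943e+06 = 4.866e+06 Pa

4.866e+06


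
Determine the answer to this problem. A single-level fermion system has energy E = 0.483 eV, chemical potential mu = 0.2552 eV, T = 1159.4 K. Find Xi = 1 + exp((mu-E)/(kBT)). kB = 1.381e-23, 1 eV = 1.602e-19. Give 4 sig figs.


Step 1: (mu - E) = 0.2552 - 0.483 = -0.2278 eV
Step 2: x = (mu-E)*eV/(kB*T) = -0.2278*1.602e-19/(1.381e-23*1159.4) = -2.279
Step 3: exp(x) = 0.1024
Step 4: Xi = 1 + 0.1024 = 1.102

1.102


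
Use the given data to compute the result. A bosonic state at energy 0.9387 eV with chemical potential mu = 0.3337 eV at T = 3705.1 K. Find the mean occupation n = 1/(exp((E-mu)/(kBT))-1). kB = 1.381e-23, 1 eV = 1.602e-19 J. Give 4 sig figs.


Step 1: (E - mu) = 0.605 eV
Step 2: x = (E-mu)*eV/(kB*T) = 0.605*1.602e-19/(1.381e-23*3705.1) = 1.894
Step 3: exp(x) = 6.647
Step 4: n = 1/(exp(x)-1) = 0.1771

0.1771


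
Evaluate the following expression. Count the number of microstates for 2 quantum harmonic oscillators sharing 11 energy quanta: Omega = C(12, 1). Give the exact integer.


Step 1: Use binomial coefficient C(12, 1)
Step 2: Numerator = 12! / 11!
Step 3: Denominator = 1!
Step 4: Omega = 12

12


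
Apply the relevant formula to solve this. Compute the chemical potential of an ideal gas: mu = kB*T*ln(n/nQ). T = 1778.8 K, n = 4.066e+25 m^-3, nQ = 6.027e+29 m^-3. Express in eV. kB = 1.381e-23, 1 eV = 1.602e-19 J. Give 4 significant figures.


Step 1: n/nQ = 4.066e+25/6.027e+29 = 6.746e-05
Step 2: ln(n/nQ) = -9.604
Step 3: mu = kB*T*ln(n/nQ) = 2.457e-20*-9.604 = -2.359e-19 J
Step 4: Convert to eV: -2.359e-19/1.602e-19 = -1.473 eV

-1.473


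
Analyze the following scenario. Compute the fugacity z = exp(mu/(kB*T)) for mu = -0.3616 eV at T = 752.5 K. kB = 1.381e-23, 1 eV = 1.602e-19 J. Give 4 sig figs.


Step 1: Convert mu to Joules: -0.3616*1.602e-19 = -5.793e-20 J
Step 2: kB*T = 1.381e-23*752.5 = 1.039e-20 J
Step 3: mu/(kB*T) = -5.574
Step 4: z = exp(-5.574) = 0.003794

0.003794


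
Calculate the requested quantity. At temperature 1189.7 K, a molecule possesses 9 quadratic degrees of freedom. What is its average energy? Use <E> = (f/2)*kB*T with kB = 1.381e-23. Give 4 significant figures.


Step 1: f/2 = 9/2 = 4.5
Step 2: kB*T = 1.381e-23 * 1189.7 = 1.643e-20
Step 3: <E> = 4.5 * 1.643e-20 = 7.393e-20 J

7.393e-20


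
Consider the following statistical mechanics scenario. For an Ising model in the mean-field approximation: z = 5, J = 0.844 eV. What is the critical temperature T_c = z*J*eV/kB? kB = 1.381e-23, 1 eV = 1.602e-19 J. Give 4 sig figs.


Step 1: z*J = 5*0.844 = 4.22 eV
Step 2: Convert to Joules: 4.22*1.602e-19 = 6.76e-19 J
Step 3: T_c = 6.76e-19 / 1.381e-23 = 4.895e+04 K

4.895e+04


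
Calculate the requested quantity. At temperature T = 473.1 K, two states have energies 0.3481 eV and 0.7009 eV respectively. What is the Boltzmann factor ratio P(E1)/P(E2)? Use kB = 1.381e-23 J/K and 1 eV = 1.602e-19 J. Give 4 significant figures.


Step 1: Compute energy difference dE = E1 - E2 = 0.3481 - 0.7009 = -0.3528 eV
Step 2: Convert to Joules: dE_J = -0.3528 * 1.602e-19 = -5.652e-20 J
Step 3: Compute exponent = -dE_J / (kB * T) = -(-5.652e-20) / (1.381e-23 * 473.1) = 8.651
Step 4: P(E1)/P(E2) = exp(8.651) = 5713

5713


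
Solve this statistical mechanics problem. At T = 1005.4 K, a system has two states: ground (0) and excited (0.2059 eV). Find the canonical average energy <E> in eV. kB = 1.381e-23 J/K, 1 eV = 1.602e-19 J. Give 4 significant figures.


Step 1: beta*E = 0.2059*1.602e-19/(1.381e-23*1005.4) = 2.376
Step 2: exp(-beta*E) = 0.09295
Step 3: <E> = 0.2059*0.09295/(1+0.09295) = 0.01751 eV

0.01751


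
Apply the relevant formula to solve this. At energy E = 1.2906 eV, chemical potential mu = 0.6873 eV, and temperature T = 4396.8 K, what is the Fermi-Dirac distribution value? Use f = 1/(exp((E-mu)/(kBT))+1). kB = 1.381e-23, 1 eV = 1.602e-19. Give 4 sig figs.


Step 1: (E - mu) = 1.2906 - 0.6873 = 0.6033 eV
Step 2: Convert: (E-mu)*eV = 9.665e-20 J
Step 3: x = (E-mu)*eV/(kB*T) = 1.592
Step 4: f = 1/(exp(1.592)+1) = 0.1691

0.1691


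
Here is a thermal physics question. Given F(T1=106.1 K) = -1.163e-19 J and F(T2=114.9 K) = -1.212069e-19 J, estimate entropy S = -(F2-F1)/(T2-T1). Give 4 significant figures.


Step 1: dF = F2 - F1 = -1.212069e-19 - (-1.163e-19) = -4.9069e-21 J
Step 2: dT = T2 - T1 = 114.9 - 106.1 = 8.8 K
Step 3: S = -dF/dT = -(-4.9069e-21)/8.8 = 5.576e-22 J/K

5.576e-22
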